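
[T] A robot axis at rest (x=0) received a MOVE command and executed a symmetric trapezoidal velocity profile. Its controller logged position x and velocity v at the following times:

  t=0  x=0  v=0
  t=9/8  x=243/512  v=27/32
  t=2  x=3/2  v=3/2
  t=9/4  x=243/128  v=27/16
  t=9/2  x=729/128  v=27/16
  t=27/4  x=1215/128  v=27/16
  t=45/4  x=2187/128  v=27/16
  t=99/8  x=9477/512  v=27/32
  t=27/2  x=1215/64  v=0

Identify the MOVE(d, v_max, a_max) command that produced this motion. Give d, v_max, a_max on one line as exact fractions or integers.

d=1215/64 v_max=27/16 a_max=3/4

final state: t=27/2, x=1215/64, v=0 → d = 1215/64
a_max = (27/32−0)/(9/8−0) = 3/4
max v = 27/16 over t∈[9/4,45/4] → v_max = 27/16
check: 27/16·(9/4+9) = 1215/64 ✓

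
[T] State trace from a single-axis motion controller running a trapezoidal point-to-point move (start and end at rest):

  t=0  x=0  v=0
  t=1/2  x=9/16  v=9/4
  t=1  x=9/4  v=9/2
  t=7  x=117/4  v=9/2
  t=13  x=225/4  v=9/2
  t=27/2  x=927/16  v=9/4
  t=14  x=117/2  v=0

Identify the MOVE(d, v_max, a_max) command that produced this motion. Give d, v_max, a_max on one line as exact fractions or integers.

final state: t=14, x=117/2, v=0 → d = 117/2
a_max = (9/4−0)/(1/2−0) = 9/2
max v = 9/2 over t∈[1,13] → v_max = 9/2
check: 9/2·(1+12) = 117/2 ✓

d=117/2 v_max=9/2 a_max=9/2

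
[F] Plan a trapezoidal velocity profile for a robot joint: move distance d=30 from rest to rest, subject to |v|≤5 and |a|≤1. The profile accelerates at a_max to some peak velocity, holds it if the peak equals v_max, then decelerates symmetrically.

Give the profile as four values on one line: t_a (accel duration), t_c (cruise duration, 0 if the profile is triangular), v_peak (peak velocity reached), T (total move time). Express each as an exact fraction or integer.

v_max²/a_max = 5²/1 = 25
30 ≥ 25 ⇒ cruise phase
t_a = 5/1 = 5; v_peak = 5
d_cruise = 30 − 25 = 5; t_c = 5/5 = 1
T = 2·5 + 1 = 11

t_a=5 t_c=1 v_peak=5 T=11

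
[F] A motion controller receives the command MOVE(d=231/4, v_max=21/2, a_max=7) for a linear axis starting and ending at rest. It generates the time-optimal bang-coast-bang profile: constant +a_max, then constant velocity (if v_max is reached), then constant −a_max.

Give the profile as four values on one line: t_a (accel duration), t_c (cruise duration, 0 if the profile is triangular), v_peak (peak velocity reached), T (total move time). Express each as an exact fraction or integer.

t_a=3/2 t_c=4 v_peak=21/2 T=7

(v_max)²/a_max = (21/2)²/7 = 63/4
231/4 ≥ 63/4 ⇒ cruise phase
t_a = (21/2)/7 = 3/2; v_peak = 21/2
d_cruise = 231/4 − 63/4 = 42; t_c = 42/(21/2) = 4
T = 2·3/2 + 4 = 7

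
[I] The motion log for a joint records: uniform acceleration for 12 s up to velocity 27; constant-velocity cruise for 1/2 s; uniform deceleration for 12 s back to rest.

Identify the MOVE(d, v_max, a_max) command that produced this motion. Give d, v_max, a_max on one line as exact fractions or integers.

a_max = 27/12 = 9/4
d_a = ½·27·12 = 162; d_c = 27·1/2 = 27/2
d = 2·162 + 27/2 = 675/2
t_c = 1/2 > 0 → v_max = v_peak = 27

d=675/2 v_max=27 a_max=9/4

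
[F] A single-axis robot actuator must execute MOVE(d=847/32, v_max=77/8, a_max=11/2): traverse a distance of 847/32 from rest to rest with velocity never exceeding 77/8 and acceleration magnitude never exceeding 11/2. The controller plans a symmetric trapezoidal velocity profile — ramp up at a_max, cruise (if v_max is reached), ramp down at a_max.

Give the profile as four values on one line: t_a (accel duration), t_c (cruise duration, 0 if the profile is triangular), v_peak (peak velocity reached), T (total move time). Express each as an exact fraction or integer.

t_a=7/4 t_c=1 v_peak=77/8 T=9/2

vₘ²/aₘ = (77/8)²/(11/2) = 539/32
847/32 ≥ 539/32 so v_max reached
t_a = (77/8)/(11/2) = 7/4; v_peak = 77/8
d_cruise = 847/32 − 539/32 = 77/8; t_c = (77/8)/(77/8) = 1
T = 2·7/4 + 1 = 9/2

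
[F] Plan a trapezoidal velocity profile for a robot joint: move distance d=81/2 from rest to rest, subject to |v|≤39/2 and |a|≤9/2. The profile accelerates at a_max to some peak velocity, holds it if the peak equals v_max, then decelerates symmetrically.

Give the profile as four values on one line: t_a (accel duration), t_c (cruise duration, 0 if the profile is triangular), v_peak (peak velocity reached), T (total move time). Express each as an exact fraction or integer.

t_a=3 t_c=0 v_peak=27/2 T=6

(v_max)²/a_max = (39/2)²/(9/2) = 169/2
81/2 < 169/2 ⇒ no cruise
v_peak = √(81/2·9/2) = √(729/4) = 27/2
t_a = (27/2)/(9/2) = 3; t_c = 0
T = 2·3 = 6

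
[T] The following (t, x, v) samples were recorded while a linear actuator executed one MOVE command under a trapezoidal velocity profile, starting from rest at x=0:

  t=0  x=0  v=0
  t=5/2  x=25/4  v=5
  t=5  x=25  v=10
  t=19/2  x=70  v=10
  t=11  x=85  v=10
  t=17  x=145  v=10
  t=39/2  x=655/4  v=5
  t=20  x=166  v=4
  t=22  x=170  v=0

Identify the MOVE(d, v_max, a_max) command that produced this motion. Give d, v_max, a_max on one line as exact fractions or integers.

d=170 v_max=10 a_max=2

final state: t=22, x=170, v=0 → d = 170
a_max = (5−0)/(5/2−0) = 2
max v = 10 over t∈[5,17] → v_max = 10
check: 10·(5+12) = 170 ✓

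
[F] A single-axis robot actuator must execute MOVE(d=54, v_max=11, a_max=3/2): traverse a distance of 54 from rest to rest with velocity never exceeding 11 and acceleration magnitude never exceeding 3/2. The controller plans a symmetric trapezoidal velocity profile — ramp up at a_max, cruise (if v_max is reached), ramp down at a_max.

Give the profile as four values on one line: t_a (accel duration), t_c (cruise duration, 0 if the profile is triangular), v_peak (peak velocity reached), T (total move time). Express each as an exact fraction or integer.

t_a=6 t_c=0 v_peak=9 T=12

vₘ²/aₘ = 11²/(3/2) = 242/3
54 < 242/3 so t_c = 0
v_peak = √(54·3/2) = √81 = 9
t_a = 9/(3/2) = 6; t_c = 0
T = 2·6 = 12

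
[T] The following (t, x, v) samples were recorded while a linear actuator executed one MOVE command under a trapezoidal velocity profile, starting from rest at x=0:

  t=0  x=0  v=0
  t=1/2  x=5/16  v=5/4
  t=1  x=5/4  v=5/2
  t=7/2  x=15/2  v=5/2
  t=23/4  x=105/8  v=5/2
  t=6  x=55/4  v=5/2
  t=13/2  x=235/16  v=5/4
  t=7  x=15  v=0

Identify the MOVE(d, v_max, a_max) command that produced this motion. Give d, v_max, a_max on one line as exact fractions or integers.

d=15 v_max=5/2 a_max=5/2

final state: t=7, x=15, v=0 → d = 15
a_max = (5/4−0)/(1/2−0) = 5/2
max v = 5/2 over t∈[1,6] → v_max = 5/2
check: 5/2·(1+5) = 15 ✓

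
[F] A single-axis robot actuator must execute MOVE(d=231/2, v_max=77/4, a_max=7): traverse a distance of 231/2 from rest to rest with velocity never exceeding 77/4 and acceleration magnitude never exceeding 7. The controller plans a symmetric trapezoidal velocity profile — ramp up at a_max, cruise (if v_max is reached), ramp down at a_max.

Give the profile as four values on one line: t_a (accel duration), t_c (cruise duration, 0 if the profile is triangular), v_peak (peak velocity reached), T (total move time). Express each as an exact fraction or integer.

t_a=11/4 t_c=13/4 v_peak=77/4 T=35/4

v_max²/a_max = (77/4)²/7 = 847/16
231/2 ≥ 847/16 so v_max reached
t_a = (77/4)/7 = 11/4; v_peak = 77/4
d_cruise = 231/2 − 847/16 = 1001/16; t_c = (1001/16)/(77/4) = 13/4
T = 2·11/4 + 13/4 = 35/4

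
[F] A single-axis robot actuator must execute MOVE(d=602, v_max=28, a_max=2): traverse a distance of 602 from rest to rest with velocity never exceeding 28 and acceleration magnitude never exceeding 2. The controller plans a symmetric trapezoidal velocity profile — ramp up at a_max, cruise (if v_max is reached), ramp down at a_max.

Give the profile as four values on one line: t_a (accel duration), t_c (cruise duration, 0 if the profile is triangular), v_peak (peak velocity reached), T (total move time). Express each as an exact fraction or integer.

t_a=14 t_c=15/2 v_peak=28 T=71/2

vₘ²/aₘ = 28²/2 = 392
602 ≥ 392 → trapezoidal
t_a = 28/2 = 14; v_peak = 28
d_cruise = 602 − 392 = 210; t_c = 210/28 = 15/2
T = 2·14 + 15/2 = 71/2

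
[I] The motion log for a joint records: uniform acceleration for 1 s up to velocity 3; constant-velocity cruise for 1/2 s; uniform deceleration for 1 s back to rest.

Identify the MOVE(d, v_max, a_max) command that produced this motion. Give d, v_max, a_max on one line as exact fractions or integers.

a_max = 3/1 = 3
d_a = ½·3·1 = 3/2; d_c = 3·1/2 = 3/2
d = 2·3/2 + 3/2 = 9/2
t_c = 1/2 > 0 → v_max = v_peak = 3

d=9/2 v_max=3 a_max=3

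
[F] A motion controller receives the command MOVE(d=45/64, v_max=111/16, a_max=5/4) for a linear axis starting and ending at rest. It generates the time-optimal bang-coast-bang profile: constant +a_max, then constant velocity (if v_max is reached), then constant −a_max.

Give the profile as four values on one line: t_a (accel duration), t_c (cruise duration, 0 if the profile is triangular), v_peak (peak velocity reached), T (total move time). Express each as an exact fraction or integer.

v_max²/a_max = (111/16)²/(5/4) = 12321/320
45/64 < 12321/320 so t_c = 0
v_peak = √(45/64·5/4) = √(225/256) = 15/16
t_a = (15/16)/(5/4) = 3/4; t_c = 0
T = 2·3/4 = 3/2

t_a=3/4 t_c=0 v_peak=15/16 T=3/2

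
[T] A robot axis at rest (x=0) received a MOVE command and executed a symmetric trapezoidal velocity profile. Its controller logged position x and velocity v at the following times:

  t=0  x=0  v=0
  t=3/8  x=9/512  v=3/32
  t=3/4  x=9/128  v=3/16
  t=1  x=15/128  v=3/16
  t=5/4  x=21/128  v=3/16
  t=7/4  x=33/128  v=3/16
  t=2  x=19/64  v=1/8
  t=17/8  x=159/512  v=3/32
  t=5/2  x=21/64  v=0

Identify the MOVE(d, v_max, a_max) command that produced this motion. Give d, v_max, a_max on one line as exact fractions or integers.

final state: t=5/2, x=21/64, v=0 → d = 21/64
a_max = (3/32−0)/(3/8−0) = 1/4
max v = 3/16 over t∈[3/4,7/4] → v_max = 3/16
check: 3/16·(3/4+1) = 21/64 ✓

d=21/64 v_max=3/16 a_max=1/4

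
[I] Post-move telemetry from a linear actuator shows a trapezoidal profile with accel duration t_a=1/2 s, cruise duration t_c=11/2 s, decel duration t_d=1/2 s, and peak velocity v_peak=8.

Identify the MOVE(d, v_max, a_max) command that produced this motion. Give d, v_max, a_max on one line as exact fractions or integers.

a_max = 8/(1/2) = 16
d_a = ½·8·1/2 = 2; d_c = 8·11/2 = 44
d = 2·2 + 44 = 48
t_c = 11/2 > 0 → v_max = v_peak = 8

d=48 v_max=8 a_max=16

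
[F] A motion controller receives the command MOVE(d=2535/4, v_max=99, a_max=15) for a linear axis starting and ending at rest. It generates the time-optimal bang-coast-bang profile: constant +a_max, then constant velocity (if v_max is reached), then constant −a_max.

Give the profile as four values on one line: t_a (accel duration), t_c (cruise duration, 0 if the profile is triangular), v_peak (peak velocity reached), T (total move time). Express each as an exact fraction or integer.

(v_max)²/a_max = 99²/15 = 3267/5
2535/4 < 3267/5 → triangular
v_peak = √(2535/4·15) = √(38025/4) = 195/2
t_a = (195/2)/15 = 13/2; t_c = 0
T = 2·13/2 = 13

t_a=13/2 t_c=0 v_peak=195/2 T=13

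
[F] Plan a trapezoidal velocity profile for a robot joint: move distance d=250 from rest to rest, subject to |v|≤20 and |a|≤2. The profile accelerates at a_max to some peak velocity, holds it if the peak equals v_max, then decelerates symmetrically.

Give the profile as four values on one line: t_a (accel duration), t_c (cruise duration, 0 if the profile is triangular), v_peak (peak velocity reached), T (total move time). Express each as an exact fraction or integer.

vₘ²/aₘ = 20²/2 = 200
250 ≥ 200 → trapezoidal
t_a = 20/2 = 10; v_peak = 20
d_cruise = 250 − 200 = 50; t_c = 50/20 = 5/2
T = 2·10 + 5/2 = 45/2

t_a=10 t_c=5/2 v_peak=20 T=45/2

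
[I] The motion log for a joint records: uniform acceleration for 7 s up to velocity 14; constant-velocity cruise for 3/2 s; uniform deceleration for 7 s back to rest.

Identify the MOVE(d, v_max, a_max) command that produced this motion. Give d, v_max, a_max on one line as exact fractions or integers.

d=119 v_max=14 a_max=2

a_max = 14/7 = 2
d_a = ½·14·7 = 49; d_c = 14·3/2 = 21
d = 2·49 + 21 = 119
t_c = 3/2 > 0 ⇒ limit active, v_max = 14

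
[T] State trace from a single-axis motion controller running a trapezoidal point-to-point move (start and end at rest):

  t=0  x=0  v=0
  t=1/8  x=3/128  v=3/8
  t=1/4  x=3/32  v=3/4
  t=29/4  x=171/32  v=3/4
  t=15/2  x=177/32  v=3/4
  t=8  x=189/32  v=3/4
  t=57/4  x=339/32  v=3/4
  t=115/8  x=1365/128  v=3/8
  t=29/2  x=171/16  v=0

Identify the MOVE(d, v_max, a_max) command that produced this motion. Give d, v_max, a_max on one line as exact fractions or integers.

d=171/16 v_max=3/4 a_max=3

final state: t=29/2, x=171/16, v=0 → d = 171/16
a_max = (3/8−0)/(1/8−0) = 3
max v = 3/4 over t∈[1/4,57/4] → v_max = 3/4
check: 3/4·(1/4+14) = 171/16 ✓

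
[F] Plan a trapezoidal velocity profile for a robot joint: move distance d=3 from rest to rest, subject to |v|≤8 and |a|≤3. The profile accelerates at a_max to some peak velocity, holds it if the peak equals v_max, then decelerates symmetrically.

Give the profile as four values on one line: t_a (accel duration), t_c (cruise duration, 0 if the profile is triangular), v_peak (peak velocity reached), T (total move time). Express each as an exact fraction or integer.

vₘ²/aₘ = 8²/3 = 64/3
3 < 64/3 ⇒ no cruise
v_peak = √(3·3) = √9 = 3
t_a = 3/3 = 1; t_c = 0
T = 2·1 = 2

t_a=1 t_c=0 v_peak=3 T=2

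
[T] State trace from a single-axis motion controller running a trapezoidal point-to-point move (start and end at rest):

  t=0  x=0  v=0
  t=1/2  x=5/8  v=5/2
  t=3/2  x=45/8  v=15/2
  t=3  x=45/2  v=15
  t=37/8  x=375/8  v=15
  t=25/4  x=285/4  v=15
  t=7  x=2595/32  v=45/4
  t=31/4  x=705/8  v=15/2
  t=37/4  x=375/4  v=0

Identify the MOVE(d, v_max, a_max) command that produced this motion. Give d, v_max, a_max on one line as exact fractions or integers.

d=375/4 v_max=15 a_max=5

final state: t=37/4, x=375/4, v=0 → d = 375/4
a_max = (5/2−0)/(1/2−0) = 5
max v = 15 over t∈[3,25/4] → v_max = 15
check: 15·(3+13/4) = 375/4 ✓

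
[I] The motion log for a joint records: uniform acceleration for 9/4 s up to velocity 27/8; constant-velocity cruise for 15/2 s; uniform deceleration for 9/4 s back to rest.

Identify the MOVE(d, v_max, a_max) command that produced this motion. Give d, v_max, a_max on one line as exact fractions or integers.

a_max = (27/8)/(9/4) = 3/2
d_a = ½·27/8·9/4 = 243/64; d_c = 27/8·15/2 = 405/16
d = 2·243/64 + 405/16 = 1053/32
t_c = 15/2 > 0 → v_max = v_peak = 27/8

d=1053/32 v_max=27/8 a_max=3/2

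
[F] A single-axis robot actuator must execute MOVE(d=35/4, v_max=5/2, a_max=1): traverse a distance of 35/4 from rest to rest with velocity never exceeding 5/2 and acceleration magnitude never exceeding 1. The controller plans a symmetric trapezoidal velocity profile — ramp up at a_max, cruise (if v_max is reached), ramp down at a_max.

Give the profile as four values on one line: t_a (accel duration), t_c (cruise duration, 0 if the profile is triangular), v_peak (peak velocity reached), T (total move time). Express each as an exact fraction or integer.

vₘ²/aₘ = (5/2)²/1 = 25/4
35/4 ≥ 25/4 → trapezoidal
t_a = (5/2)/1 = 5/2; v_peak = 5/2
d_cruise = 35/4 − 25/4 = 5/2; t_c = (5/2)/(5/2) = 1
T = 2·5/2 + 1 = 6

t_a=5/2 t_c=1 v_peak=5/2 T=6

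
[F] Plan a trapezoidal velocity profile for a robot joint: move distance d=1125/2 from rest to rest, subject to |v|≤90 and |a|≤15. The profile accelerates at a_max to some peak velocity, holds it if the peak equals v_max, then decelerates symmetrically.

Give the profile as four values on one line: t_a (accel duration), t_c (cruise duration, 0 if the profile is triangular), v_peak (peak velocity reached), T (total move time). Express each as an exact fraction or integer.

t_a=6 t_c=1/4 v_peak=90 T=49/4

v_max²/a_max = 90²/15 = 540
1125/2 ≥ 540 ⇒ cruise phase
t_a = 90/15 = 6; v_peak = 90
d_cruise = 1125/2 − 540 = 45/2; t_c = (45/2)/90 = 1/4
T = 2·6 + 1/4 = 49/4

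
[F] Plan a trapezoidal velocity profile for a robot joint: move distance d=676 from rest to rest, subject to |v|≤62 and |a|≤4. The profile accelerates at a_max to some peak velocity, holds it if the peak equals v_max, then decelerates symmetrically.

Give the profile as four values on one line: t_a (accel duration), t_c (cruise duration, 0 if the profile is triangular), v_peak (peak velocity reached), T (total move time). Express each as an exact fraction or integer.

t_a=13 t_c=0 v_peak=52 T=26

(v_max)²/a_max = 62²/4 = 961
676 < 961 → triangular
v_peak = √(676·4) = √2704 = 52
t_a = 52/4 = 13; t_c = 0
T = 2·13 = 26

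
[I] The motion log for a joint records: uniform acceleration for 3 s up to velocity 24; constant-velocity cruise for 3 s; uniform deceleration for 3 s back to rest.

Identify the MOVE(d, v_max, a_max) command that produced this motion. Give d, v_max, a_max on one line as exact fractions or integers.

d=144 v_max=24 a_max=8

a_max = 24/3 = 8
d_a = ½·24·3 = 36; d_c = 24·3 = 72
d = 2·36 + 72 = 144
t_c = 3 > 0 ⇒ limit active, v_max = 24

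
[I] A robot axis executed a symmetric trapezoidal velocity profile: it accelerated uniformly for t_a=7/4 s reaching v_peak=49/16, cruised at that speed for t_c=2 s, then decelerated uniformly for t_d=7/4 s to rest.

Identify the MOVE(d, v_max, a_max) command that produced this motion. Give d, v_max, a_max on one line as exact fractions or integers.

a_max = (49/16)/(7/4) = 7/4
d_a = ½·49/16·7/4 = 343/128; d_c = 49/16·2 = 49/8
d = 2·343/128 + 49/8 = 735/64
t_c = 2 > 0 → v_max = v_peak = 49/16

d=735/64 v_max=49/16 a_max=7/4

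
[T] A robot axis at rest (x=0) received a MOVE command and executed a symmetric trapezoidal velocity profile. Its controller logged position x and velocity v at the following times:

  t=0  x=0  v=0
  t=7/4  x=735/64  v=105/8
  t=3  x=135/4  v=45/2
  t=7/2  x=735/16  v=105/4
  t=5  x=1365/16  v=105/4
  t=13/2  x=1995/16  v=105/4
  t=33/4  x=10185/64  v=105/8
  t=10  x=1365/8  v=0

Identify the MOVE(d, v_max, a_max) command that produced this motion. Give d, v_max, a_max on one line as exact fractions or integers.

d=1365/8 v_max=105/4 a_max=15/2

final state: t=10, x=1365/8, v=0 → d = 1365/8
a_max = (105/8−0)/(7/4−0) = 15/2
max v = 105/4 over t∈[7/2,13/2] → v_max = 105/4
check: 105/4·(7/2+3) = 1365/8 ✓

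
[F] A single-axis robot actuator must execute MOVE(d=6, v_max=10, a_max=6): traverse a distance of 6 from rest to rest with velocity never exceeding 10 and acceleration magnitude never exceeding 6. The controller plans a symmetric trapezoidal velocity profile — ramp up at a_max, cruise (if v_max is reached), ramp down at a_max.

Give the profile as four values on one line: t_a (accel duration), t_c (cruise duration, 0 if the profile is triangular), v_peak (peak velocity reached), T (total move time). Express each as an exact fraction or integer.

t_a=1 t_c=0 v_peak=6 T=2

vₘ²/aₘ = 10²/6 = 50/3
6 < 50/3 → triangular
v_peak = √(6·6) = √36 = 6
t_a = 6/6 = 1; t_c = 0
T = 2·1 = 2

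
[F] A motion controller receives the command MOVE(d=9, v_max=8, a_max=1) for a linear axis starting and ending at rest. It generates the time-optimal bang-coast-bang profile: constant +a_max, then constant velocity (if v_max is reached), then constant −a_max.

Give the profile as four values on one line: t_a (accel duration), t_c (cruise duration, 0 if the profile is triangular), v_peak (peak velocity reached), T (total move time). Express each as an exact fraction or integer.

vₘ²/aₘ = 8²/1 = 64
9 < 64 → triangular
v_peak = √(9·1) = √9 = 3
t_a = 3/1 = 3; t_c = 0
T = 2·3 = 6

t_a=3 t_c=0 v_peak=3 T=6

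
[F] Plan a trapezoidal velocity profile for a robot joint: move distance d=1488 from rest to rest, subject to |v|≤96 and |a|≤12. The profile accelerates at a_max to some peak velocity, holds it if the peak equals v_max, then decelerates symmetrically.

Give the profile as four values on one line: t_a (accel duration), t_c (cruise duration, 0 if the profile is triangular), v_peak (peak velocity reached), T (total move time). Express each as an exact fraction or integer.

t_a=8 t_c=15/2 v_peak=96 T=47/2

v_max²/a_max = 96²/12 = 768
1488 ≥ 768 so v_max reached
t_a = 96/12 = 8; v_peak = 96
d_cruise = 1488 − 768 = 720; t_c = 720/96 = 15/2
T = 2·8 + 15/2 = 47/2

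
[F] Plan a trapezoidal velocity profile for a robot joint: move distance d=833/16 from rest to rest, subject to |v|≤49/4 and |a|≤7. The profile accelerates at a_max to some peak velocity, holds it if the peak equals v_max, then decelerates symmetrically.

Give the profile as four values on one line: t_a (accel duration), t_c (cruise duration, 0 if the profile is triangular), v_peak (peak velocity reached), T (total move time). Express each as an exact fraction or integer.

t_a=7/4 t_c=5/2 v_peak=49/4 T=6

vₘ²/aₘ = (49/4)²/7 = 343/16
833/16 ≥ 343/16 so v_max reached
t_a = (49/4)/7 = 7/4; v_peak = 49/4
d_cruise = 833/16 − 343/16 = 245/8; t_c = (245/8)/(49/4) = 5/2
T = 2·7/4 + 5/2 = 6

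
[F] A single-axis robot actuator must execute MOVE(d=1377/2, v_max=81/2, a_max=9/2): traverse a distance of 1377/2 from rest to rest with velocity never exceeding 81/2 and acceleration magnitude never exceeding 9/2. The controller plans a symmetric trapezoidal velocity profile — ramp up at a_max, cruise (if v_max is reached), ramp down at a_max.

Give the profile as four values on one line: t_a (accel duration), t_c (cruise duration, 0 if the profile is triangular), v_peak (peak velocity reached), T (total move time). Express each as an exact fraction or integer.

t_a=9 t_c=8 v_peak=81/2 T=26

v_max²/a_max = (81/2)²/(9/2) = 729/2
1377/2 ≥ 729/2 ⇒ cruise phase
t_a = (81/2)/(9/2) = 9; v_peak = 81/2
d_cruise = 1377/2 − 729/2 = 324; t_c = 324/(81/2) = 8
T = 2·9 + 8 = 26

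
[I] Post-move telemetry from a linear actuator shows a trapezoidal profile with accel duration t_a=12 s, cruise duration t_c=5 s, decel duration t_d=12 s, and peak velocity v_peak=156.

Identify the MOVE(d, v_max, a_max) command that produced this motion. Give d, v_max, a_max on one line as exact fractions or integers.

a_max = 156/12 = 13
d_a = ½·156·12 = 936; d_c = 156·5 = 780
d = 2·936 + 780 = 2652
t_c = 5 > 0 → v_max = v_peak = 156

d=2652 v_max=156 a_max=13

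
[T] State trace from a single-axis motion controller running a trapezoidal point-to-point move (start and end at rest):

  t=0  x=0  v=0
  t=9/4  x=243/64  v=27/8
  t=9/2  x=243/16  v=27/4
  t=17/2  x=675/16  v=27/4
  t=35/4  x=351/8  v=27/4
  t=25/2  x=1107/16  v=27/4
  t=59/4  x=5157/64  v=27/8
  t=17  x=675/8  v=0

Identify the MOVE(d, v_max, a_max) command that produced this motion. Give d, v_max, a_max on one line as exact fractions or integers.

final state: t=17, x=675/8, v=0 → d = 675/8
a_max = (27/8−0)/(9/4−0) = 3/2
max v = 27/4 over t∈[9/2,25/2] → v_max = 27/4
check: 27/4·(9/2+8) = 675/8 ✓

d=675/8 v_max=27/4 a_max=3/2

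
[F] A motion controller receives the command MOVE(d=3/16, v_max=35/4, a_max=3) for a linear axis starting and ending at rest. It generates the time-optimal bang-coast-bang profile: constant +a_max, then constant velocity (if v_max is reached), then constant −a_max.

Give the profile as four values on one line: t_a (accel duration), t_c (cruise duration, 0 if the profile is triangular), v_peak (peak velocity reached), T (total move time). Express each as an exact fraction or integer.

(v_max)²/a_max = (35/4)²/3 = 1225/48
3/16 < 1225/48 ⇒ no cruise
v_peak = √(3/16·3) = √(9/16) = 3/4
t_a = (3/4)/3 = 1/4; t_c = 0
T = 2·1/4 = 1/2

t_a=1/4 t_c=0 v_peak=3/4 T=1/2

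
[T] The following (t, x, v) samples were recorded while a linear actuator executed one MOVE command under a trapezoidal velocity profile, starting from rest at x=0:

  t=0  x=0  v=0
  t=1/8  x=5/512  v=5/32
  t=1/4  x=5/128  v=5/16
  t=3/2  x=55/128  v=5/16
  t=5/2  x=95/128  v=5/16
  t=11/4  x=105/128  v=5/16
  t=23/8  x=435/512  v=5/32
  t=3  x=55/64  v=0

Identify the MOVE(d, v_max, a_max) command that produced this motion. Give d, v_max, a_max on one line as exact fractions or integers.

d=55/64 v_max=5/16 a_max=5/4

final state: t=3, x=55/64, v=0 → d = 55/64
a_max = (5/32−0)/(1/8−0) = 5/4
max v = 5/16 over t∈[1/4,11/4] → v_max = 5/16
check: 5/16·(1/4+5/2) = 55/64 ✓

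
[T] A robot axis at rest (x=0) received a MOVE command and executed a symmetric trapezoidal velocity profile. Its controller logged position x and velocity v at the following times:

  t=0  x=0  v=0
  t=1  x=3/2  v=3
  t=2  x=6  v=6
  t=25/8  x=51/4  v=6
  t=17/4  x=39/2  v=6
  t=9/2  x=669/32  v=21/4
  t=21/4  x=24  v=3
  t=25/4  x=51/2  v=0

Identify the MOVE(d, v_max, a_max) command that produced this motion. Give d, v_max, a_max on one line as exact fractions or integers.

final state: t=25/4, x=51/2, v=0 → d = 51/2
a_max = (3−0)/(1−0) = 3
max v = 6 over t∈[2,17/4] → v_max = 6
check: 6·(2+9/4) = 51/2 ✓

d=51/2 v_max=6 a_max=3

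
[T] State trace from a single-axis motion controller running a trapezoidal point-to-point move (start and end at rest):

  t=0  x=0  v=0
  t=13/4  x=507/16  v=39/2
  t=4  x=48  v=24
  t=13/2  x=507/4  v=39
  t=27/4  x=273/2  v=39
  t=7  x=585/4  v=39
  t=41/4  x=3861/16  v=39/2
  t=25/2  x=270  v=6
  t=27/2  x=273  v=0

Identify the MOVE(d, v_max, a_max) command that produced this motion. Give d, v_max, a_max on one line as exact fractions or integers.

d=273 v_max=39 a_max=6

final state: t=27/2, x=273, v=0 → d = 273
a_max = (39/2−0)/(13/4−0) = 6
max v = 39 over t∈[13/2,7] → v_max = 39
check: 39·(13/2+1/2) = 273 ✓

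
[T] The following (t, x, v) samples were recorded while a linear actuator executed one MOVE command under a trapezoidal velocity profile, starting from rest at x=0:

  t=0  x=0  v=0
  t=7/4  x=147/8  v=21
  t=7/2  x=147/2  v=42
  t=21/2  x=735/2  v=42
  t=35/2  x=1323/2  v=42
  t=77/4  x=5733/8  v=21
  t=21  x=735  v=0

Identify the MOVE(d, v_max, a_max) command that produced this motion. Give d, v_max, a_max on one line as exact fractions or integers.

final state: t=21, x=735, v=0 → d = 735
a_max = (21−0)/(7/4−0) = 12
max v = 42 over t∈[7/2,35/2] → v_max = 42
check: 42·(7/2+14) = 735 ✓

d=735 v_max=42 a_max=12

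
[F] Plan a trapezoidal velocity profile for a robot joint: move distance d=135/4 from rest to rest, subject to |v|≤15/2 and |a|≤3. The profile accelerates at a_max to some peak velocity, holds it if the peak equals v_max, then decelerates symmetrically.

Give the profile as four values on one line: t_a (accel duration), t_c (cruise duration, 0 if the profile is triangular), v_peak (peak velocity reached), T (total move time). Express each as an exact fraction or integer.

t_a=5/2 t_c=2 v_peak=15/2 T=7

vₘ²/aₘ = (15/2)²/3 = 75/4
135/4 ≥ 75/4 so v_max reached
t_a = (15/2)/3 = 5/2; v_peak = 15/2
d_cruise = 135/4 − 75/4 = 15; t_c = 15/(15/2) = 2
T = 2·5/2 + 2 = 7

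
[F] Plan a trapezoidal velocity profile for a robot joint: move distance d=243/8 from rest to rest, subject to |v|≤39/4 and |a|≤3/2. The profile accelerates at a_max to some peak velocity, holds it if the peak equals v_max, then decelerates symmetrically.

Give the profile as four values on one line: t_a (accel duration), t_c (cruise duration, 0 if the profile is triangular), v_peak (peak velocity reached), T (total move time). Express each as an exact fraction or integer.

t_a=9/2 t_c=0 v_peak=27/4 T=9

vₘ²/aₘ = (39/4)²/(3/2) = 507/8
243/8 < 507/8 → triangular
v_peak = √(243/8·3/2) = √(729/16) = 27/4
t_a = (27/4)/(3/2) = 9/2; t_c = 0
T = 2·9/2 = 9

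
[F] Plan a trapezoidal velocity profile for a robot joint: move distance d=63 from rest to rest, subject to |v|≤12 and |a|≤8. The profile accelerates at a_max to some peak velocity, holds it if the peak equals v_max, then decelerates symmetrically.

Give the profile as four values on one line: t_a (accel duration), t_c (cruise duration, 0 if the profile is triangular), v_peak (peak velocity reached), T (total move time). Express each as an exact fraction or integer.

t_a=3/2 t_c=15/4 v_peak=12 T=27/4

v_max²/a_max = 12²/8 = 18
63 ≥ 18 → trapezoidal
t_a = 12/8 = 3/2; v_peak = 12
d_cruise = 63 − 18 = 45; t_c = 45/12 = 15/4
T = 2·3/2 + 15/4 = 27/4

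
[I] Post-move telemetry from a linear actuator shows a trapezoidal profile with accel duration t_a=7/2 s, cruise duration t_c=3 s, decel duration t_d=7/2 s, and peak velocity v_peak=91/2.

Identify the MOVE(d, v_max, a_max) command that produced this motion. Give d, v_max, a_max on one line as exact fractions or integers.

d=1183/4 v_max=91/2 a_max=13

a_max = (91/2)/(7/2) = 13
d_a = ½·91/2·7/2 = 637/8; d_c = 91/2·3 = 273/2
d = 2·637/8 + 273/2 = 1183/4
t_c = 3 > 0 ⇒ limit active, v_max = 91/2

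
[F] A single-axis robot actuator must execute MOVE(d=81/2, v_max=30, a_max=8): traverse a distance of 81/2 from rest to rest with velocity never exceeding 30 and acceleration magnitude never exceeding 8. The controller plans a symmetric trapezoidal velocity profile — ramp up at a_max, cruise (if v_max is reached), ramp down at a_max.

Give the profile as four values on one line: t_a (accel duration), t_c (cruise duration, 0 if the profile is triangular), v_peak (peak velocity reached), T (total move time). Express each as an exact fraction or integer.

t_a=9/4 t_c=0 v_peak=18 T=9/2

(v_max)²/a_max = 30²/8 = 225/2
81/2 < 225/2 → triangular
v_peak = √(81/2·8) = √324 = 18
t_a = 18/8 = 9/4; t_c = 0
T = 2·9/4 = 9/2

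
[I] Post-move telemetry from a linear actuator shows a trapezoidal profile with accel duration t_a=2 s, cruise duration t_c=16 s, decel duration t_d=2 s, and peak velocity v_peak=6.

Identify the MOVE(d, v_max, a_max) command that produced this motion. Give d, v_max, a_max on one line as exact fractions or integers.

a_max = 6/2 = 3
d_a = ½·6·2 = 6; d_c = 6·16 = 96
d = 2·6 + 96 = 108
t_c = 16 > 0 so v_max = 6

d=108 v_max=6 a_max=3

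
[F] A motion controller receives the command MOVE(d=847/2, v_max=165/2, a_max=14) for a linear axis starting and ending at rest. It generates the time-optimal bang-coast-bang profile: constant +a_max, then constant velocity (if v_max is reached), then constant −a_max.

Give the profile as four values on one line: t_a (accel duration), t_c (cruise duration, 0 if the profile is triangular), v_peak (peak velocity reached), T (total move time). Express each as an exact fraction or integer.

v_max²/a_max = (165/2)²/14 = 27225/56
847/2 < 27225/56 so t_c = 0
v_peak = √(847/2·14) = √5929 = 77
t_a = 77/14 = 11/2; t_c = 0
T = 2·11/2 = 11

t_a=11/2 t_c=0 v_peak=77 T=11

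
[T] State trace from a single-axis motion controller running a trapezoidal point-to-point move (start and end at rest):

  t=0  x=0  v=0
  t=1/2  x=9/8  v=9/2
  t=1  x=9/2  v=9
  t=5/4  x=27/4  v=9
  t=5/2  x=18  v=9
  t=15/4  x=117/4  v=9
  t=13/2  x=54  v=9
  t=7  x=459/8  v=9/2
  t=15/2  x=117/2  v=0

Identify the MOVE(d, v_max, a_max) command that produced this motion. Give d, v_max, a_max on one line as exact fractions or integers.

d=117/2 v_max=9 a_max=9

final state: t=15/2, x=117/2, v=0 → d = 117/2
a_max = (9/2−0)/(1/2−0) = 9
max v = 9 over t∈[1,13/2] → v_max = 9
check: 9·(1+11/2) = 117/2 ✓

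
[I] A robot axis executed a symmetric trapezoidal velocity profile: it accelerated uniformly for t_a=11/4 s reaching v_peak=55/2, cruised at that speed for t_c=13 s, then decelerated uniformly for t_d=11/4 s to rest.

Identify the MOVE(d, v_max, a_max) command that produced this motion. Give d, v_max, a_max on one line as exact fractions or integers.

a_max = (55/2)/(11/4) = 10
d_a = ½·55/2·11/4 = 605/16; d_c = 55/2·13 = 715/2
d = 2·605/16 + 715/2 = 3465/8
t_c = 13 > 0 ⇒ limit active, v_max = 55/2

d=3465/8 v_max=55/2 a_max=10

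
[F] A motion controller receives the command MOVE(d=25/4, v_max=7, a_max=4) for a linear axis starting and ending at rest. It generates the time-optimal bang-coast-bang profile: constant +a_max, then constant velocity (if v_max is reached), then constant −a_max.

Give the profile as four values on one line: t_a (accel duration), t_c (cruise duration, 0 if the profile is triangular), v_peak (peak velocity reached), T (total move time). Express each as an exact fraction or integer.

t_a=5/4 t_c=0 v_peak=5 T=5/2

v_max²/a_max = 7²/4 = 49/4
25/4 < 49/4 → triangular
v_peak = √(25/4·4) = √25 = 5
t_a = 5/4; t_c = 0
T = 2·5/4 = 5/2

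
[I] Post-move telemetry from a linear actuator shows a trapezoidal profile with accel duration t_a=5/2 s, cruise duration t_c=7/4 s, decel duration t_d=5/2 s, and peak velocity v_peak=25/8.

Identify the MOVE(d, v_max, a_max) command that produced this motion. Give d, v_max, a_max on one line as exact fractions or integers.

d=425/32 v_max=25/8 a_max=5/4

a_max = (25/8)/(5/2) = 5/4
d_a = ½·25/8·5/2 = 125/32; d_c = 25/8·7/4 = 175/32
d = 2·125/32 + 175/32 = 425/32
t_c = 7/4 > 0 so v_max = 25/8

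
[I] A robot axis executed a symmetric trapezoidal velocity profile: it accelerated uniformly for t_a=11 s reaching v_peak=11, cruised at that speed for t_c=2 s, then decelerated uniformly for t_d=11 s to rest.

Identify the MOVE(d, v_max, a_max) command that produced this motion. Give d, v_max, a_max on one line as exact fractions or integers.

d=143 v_max=11 a_max=1

a_max = 11/11 = 1
d_a = ½·11·11 = 121/2; d_c = 11·2 = 22
d = 2·121/2 + 22 = 143
t_c = 2 > 0 so v_max = 11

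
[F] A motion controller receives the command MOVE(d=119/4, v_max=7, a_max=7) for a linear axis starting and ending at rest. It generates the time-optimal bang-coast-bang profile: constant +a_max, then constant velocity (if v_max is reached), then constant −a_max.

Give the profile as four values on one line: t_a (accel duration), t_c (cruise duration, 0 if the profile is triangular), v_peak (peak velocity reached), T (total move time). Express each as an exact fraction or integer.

v_max²/a_max = 7²/7 = 7
119/4 ≥ 7 → trapezoidal
t_a = 7/7 = 1; v_peak = 7
d_cruise = 119/4 − 7 = 91/4; t_c = (91/4)/7 = 13/4
T = 2·1 + 13/4 = 21/4

t_a=1 t_c=13/4 v_peak=7 T=21/4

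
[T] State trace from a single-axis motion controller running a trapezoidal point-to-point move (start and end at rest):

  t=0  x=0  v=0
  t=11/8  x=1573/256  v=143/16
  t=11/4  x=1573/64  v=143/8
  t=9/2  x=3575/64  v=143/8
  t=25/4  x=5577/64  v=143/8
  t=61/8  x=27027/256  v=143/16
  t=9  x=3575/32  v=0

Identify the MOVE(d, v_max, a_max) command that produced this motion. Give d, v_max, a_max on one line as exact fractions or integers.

d=3575/32 v_max=143/8 a_max=13/2

final state: t=9, x=3575/32, v=0 → d = 3575/32
a_max = (143/16−0)/(11/8−0) = 13/2
max v = 143/8 over t∈[11/4,25/4] → v_max = 143/8
check: 143/8·(11/4+7/2) = 3575/32 ✓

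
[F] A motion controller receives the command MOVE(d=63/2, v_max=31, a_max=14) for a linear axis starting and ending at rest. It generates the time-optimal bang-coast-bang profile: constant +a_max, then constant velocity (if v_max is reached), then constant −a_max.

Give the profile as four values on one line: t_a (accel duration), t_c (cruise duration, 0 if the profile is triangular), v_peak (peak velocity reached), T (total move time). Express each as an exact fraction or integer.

v_max²/a_max = 31²/14 = 961/14
63/2 < 961/14 → triangular
v_peak = √(63/2·14) = √441 = 21
t_a = 21/14 = 3/2; t_c = 0
T = 2·3/2 = 3

t_a=3/2 t_c=0 v_peak=21 T=3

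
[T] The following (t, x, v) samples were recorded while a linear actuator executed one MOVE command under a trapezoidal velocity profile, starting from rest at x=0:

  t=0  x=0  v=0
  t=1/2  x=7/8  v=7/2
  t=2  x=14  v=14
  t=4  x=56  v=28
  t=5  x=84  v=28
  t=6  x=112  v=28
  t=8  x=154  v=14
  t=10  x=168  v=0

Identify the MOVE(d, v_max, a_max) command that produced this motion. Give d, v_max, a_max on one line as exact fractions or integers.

final state: t=10, x=168, v=0 → d = 168
a_max = (7/2−0)/(1/2−0) = 7
max v = 28 over t∈[4,6] → v_max = 28
check: 28·(4+2) = 168 ✓

d=168 v_max=28 a_max=7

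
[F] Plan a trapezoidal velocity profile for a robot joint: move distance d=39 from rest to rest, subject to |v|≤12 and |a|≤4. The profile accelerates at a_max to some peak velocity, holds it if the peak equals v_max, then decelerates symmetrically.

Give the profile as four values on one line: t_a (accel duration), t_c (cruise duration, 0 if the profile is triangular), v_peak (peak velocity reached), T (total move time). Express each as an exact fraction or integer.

t_a=3 t_c=1/4 v_peak=12 T=25/4

v_max²/a_max = 12²/4 = 36
39 ≥ 36 ⇒ cruise phase
t_a = 12/4 = 3; v_peak = 12
d_cruise = 39 − 36 = 3; t_c = 3/12 = 1/4
T = 2·3 + 1/4 = 25/4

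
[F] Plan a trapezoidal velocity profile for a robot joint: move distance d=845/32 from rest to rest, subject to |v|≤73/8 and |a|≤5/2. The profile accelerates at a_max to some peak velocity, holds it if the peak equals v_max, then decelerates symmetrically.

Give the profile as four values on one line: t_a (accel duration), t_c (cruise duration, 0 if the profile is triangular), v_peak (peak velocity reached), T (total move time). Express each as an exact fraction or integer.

(v_max)²/a_max = (73/8)²/(5/2) = 5329/160
845/32 < 5329/160 → triangular
v_peak = √(845/32·5/2) = √(4225/64) = 65/8
t_a = (65/8)/(5/2) = 13/4; t_c = 0
T = 2·13/4 = 13/2

t_a=13/4 t_c=0 v_peak=65/8 T=13/2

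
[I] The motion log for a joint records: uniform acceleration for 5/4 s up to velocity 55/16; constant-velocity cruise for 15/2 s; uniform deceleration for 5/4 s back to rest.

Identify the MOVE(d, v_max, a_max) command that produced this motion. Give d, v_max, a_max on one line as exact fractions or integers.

a_max = (55/16)/(5/4) = 11/4
d_a = ½·55/16·5/4 = 275/128; d_c = 55/16·15/2 = 825/32
d = 2·275/128 + 825/32 = 1925/64
t_c = 15/2 > 0 so v_max = 55/16

d=1925/64 v_max=55/16 a_max=11/4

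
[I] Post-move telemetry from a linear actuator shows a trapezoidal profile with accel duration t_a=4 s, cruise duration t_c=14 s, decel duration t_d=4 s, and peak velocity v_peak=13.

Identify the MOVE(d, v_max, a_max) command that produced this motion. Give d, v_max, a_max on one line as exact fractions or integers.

a_max = 13/4
d_a = ½·13·4 = 26; d_c = 13·14 = 182
d = 2·26 + 182 = 234
t_c = 14 > 0 ⇒ limit active, v_max = 13

d=234 v_max=13 a_max=13/4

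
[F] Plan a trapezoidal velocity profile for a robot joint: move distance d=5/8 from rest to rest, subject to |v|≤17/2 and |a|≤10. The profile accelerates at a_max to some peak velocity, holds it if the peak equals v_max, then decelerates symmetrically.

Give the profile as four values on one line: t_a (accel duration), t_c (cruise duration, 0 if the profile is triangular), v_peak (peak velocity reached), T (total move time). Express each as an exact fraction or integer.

t_a=1/4 t_c=0 v_peak=5/2 T=1/2

v_max²/a_max = (17/2)²/10 = 289/40
5/8 < 289/40 → triangular
v_peak = √(5/8·10) = √(25/4) = 5/2
t_a = (5/2)/10 = 1/4; t_c = 0
T = 2·1/4 = 1/2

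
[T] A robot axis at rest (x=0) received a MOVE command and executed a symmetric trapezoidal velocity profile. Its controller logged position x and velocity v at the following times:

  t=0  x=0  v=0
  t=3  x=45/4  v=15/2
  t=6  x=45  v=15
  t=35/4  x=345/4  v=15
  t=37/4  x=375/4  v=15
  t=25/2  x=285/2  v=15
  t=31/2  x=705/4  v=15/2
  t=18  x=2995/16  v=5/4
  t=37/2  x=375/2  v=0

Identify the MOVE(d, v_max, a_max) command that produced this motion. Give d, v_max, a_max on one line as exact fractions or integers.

final state: t=37/2, x=375/2, v=0 → d = 375/2
a_max = (15/2−0)/(3−0) = 5/2
max v = 15 over t∈[6,25/2] → v_max = 15
check: 15·(6+13/2) = 375/2 ✓

d=375/2 v_max=15 a_max=5/2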